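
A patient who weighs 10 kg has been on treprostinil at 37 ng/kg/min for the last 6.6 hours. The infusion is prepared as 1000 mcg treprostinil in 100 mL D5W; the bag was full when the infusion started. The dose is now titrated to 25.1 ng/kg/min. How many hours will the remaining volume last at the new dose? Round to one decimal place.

56.7 hours

Initial rate:
Dose = 37 ng/kg/min × 10 kg = 370 ng/min
370 ng/min × 60 min/hr = 22200 ng/hr
Concentration = 1000 mcg ÷ 100 mL = 10 mcg/mL = 10000 ng/mL
Rate = 22200 ng/hr ÷ 10000 ng/mL = 2.22 mL/hr
Volume infused so far = 2.22 mL/hr × 6.6 hr = 14.652 mL
Volume remaining = 100 − 14.652 = 85.348 mL
New rate:
Dose = 25.1 ng/kg/min × 10 kg = 251 ng/min
251 ng/min × 60 min/hr = 15060 ng/hr
Rate = 15060 ng/hr ÷ 10000 ng/mL = 1.506 mL/hr
Time remaining = 85.348 mL ÷ 1.506 mL/hr = 56.67198 hr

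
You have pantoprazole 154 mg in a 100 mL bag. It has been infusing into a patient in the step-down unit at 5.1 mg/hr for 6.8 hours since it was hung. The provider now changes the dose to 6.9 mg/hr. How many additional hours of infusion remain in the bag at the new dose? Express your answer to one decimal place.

Initial rate:
Concentration = 154 mg ÷ 100 mL = 1.54 mg/mL
Rate = 5.1 mg/hr ÷ 1.54 mg/mL = 3.311688 mL/hr
Volume infused so far = 3.311688 mL/hr × 6.8 hr = 22.51948 mL
Volume remaining = 100 − 22.51948 = 77.48052 mL
New rate:
Rate = 6.9 mg/hr ÷ 1.54 mg/mL = 4.480519 mL/hr
Time remaining = 77.48052 mL ÷ 4.480519 mL/hr = 17.29275 hr

17.3 hours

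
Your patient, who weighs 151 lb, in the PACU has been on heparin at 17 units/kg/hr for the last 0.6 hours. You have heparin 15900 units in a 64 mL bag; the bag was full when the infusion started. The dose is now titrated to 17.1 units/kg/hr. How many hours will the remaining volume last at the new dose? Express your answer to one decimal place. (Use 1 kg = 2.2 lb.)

Initial rate:
Weight = 151 lb ÷ 2.2 lb/kg = 68.63636 kg
Dose = 17 units/kg/hr × 68.63636 kg = 1166.818 units/hr
Concentration = 15900 units ÷ 64 mL = 248.4375 units/mL
Rate = 1166.818 units/hr ÷ 248.4375 units/mL = 4.696627 mL/hr
Volume infused so far = 4.696627 mL/hr × 0.6 hr = 2.817976 mL
Volume remaining = 64 − 2.817976 = 61.18202 mL
New rate:
Dose = 17.1 units/kg/hr × 68.63636 kg = 1173.682 units/hr
Rate = 1173.682 units/hr ÷ 248.4375 units/mL = 4.724254 mL/hr
Time remaining = 61.18202 mL ÷ 4.724254 mL/hr = 12.95062 hr

13.0 hours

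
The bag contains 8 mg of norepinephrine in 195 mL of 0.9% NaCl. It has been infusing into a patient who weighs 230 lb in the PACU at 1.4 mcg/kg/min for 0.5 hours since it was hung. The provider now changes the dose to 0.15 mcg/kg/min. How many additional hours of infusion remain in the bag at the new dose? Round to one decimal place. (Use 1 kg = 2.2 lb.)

3.8 hours

Initial rate:
Weight = 230 lb ÷ 2.2 lb/kg = 104.5455 kg
Dose = 1.4 mcg/kg/min × 104.5455 kg = 146.3636 mcg/min
146.3636 mcg/min × 60 min/hr = 8781.818 mcg/hr
Concentration = 8 mg ÷ 195 mL = 0.04102564 mg/mL = 41.02564 mcg/mL
Rate = 8781.818 mcg/hr ÷ 41.02564 mcg/mL = 214.0568 mL/hr
Volume infused so far = 214.0568 mL/hr × 0.5 hr = 107.0284 mL
Volume remaining = 195 − 107.0284 = 87.97159 mL
New rate:
Dose = 0.15 mcg/kg/min × 104.5455 kg = 15.68182 mcg/min
15.68182 mcg/min × 60 min/hr = 940.9091 mcg/hr
Rate = 940.9091 mcg/hr ÷ 41.02564 mcg/mL = 22.93466 mL/hr
Time remaining = 87.97159 mL ÷ 22.93466 mL/hr = 3.835749 hr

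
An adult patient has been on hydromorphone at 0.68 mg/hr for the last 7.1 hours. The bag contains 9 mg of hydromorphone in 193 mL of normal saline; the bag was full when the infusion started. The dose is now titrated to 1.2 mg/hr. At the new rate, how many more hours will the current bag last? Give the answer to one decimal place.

Initial rate:
Concentration = 9 mg ÷ 193 mL = 0.04663212 mg/mL
Rate = 0.68 mg/hr ÷ 0.04663212 mg/mL = 14.58222 mL/hr
Volume infused so far = 14.58222 mL/hr × 7.1 hr = 103.5338 mL
Volume remaining = 193 − 103.5338 = 89.46622 mL
New rate:
Rate = 1.2 mg/hr ÷ 0.04663212 mg/mL = 25.73333 mL/hr
Time remaining = 89.46622 mL ÷ 25.73333 mL/hr = 3.476667 hr

3.5 hours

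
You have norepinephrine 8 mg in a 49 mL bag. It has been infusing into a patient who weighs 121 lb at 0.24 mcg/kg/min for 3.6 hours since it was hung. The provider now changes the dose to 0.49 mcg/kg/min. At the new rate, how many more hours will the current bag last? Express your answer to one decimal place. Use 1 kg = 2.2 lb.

Initial rate:
Weight = 121 lb ÷ 2.2 lb/kg = 55 kg
Dose = 0.24 mcg/kg/min × 55 kg = 13.2 mcg/min
13.2 mcg/min × 60 min/hr = 792 mcg/hr
Concentration = 8 mg ÷ 49 mL = 0.1632653 mg/mL = 163.2653 mcg/mL
Rate = 792 mcg/hr ÷ 163.2653 mcg/mL = 4.851 mL/hr
Volume infused so far = 4.851 mL/hr × 3.6 hr = 17.4636 mL
Volume remaining = 49 − 17.4636 = 31.5364 mL
New rate:
Dose = 0.49 mcg/kg/min × 55 kg = 26.95 mcg/min
26.95 mcg/min × 60 min/hr = 1617 mcg/hr
Rate = 1617 mcg/hr ÷ 163.2653 mcg/mL = 9.904125 mL/hr
Time remaining = 31.5364 mL ÷ 9.904125 mL/hr = 3.184168 hr

3.2 hours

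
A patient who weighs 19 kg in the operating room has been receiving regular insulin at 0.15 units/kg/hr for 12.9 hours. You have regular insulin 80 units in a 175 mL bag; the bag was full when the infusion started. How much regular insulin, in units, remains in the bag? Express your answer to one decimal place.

43.2 units

Dose = 0.15 units/kg/hr × 19 kg = 2.85 units/hr
Concentration = 80 units ÷ 175 mL = 0.4571429 units/mL
Rate = 2.85 units/hr ÷ 0.4571429 units/mL = 6.234375 mL/hr
Volume infused = 6.234375 mL/hr × 12.9 hr = 80.42344 mL
Volume remaining = 175 − 80.42344 = 94.57656 mL
Drug remaining = 94.57656 mL × 0.4571429 units/mL = 43.235 units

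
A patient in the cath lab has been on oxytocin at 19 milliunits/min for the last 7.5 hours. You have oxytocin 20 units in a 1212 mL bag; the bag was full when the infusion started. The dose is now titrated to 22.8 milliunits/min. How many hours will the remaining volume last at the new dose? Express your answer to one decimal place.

Initial rate:
19 milliunits/min × 60 min/hr = 1140 milliunits/hr
Concentration = 20 units ÷ 1212 mL = 0.01650165 units/mL = 16.50165 milliunits/mL
Rate = 1140 milliunits/hr ÷ 16.50165 milliunits/mL = 69.084 mL/hr
Volume infused so far = 69.084 mL/hr × 7.5 hr = 518.13 mL
Volume remaining = 1212 − 518.13 = 693.87 mL
New rate:
22.8 milliunits/min × 60 min/hr = 1368 milliunits/hr
Rate = 1368 milliunits/hr ÷ 16.50165 milliunits/mL = 82.9008 mL/hr
Time remaining = 693.87 mL ÷ 82.9008 mL/hr = 8.369883 hr

8.4 hours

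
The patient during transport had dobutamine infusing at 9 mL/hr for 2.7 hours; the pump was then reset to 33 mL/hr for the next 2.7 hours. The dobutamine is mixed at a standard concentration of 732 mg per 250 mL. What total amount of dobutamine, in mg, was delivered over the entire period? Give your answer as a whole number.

332 mg

Concentration = 732 mg ÷ 250 mL = 2.928 mg/mL
Stage 1: 9 mL/hr × 2.7 hr = 24.3 mL → 24.3 mL × 2.928 mg/mL = 71.1504 mg
Stage 2: 33 mL/hr × 2.7 hr = 89.1 mL → 89.1 mL × 2.928 mg/mL = 260.8848 mg
Total = 71.1504 + 260.8848 = 332.0352 mg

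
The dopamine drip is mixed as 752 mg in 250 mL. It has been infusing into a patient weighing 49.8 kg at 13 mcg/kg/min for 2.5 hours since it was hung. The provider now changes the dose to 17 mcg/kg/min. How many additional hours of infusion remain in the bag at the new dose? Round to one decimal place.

Initial rate:
Dose = 13 mcg/kg/min × 49.8 kg = 647.4 mcg/min
647.4 mcg/min × 60 min/hr = 38844 mcg/hr
Concentration = 752 mg ÷ 250 mL = 3.008 mg/mL = 3008 mcg/mL
Rate = 38844 mcg/hr ÷ 3008 mcg/mL = 12.91356 mL/hr
Volume infused so far = 12.91356 mL/hr × 2.5 hr = 32.28391 mL
Volume remaining = 250 − 32.28391 = 217.7161 mL
New rate:
Dose = 17 mcg/kg/min × 49.8 kg = 846.6 mcg/min
846.6 mcg/min × 60 min/hr = 50796 mcg/hr
Rate = 50796 mcg/hr ÷ 3008 mcg/mL = 16.88697 mL/hr
Time remaining = 217.7161 mL ÷ 16.88697 mL/hr = 12.89255 hr

12.9 hours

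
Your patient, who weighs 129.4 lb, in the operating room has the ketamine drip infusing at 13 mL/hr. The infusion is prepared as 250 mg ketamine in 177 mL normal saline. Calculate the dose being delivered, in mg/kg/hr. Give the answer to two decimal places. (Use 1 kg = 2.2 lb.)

0.31 mg/kg/hr

Weight = 129.4 lb ÷ 2.2 lb/kg = 58.81818 kg
Concentration = 250 mg ÷ 177 mL = 1.412429 mg/mL
Drug rate = 13 mL/hr × 1.412429 mg/mL = 18.36158 mg/hr
18.36158 mg/hr ÷ 58.81818 kg = 0.3121753 mg/kg/hr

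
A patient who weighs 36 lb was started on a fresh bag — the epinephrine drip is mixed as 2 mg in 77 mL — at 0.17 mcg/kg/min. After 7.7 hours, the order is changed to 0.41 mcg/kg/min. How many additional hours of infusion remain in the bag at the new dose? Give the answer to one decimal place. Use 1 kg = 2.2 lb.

Initial rate:
Weight = 36 lb ÷ 2.2 lb/kg = 16.36364 kg
Dose = 0.17 mcg/kg/min × 16.36364 kg = 2.781818 mcg/min
2.781818 mcg/min × 60 min/hr = 166.9091 mcg/hr
Concentration = 2 mg ÷ 77 mL = 0.02597403 mg/mL = 25.97403 mcg/mL
Rate = 166.9091 mcg/hr ÷ 25.97403 mcg/mL = 6.426 mL/hr
Volume infused so far = 6.426 mL/hr × 7.7 hr = 49.4802 mL
Volume remaining = 77 − 49.4802 = 27.5198 mL
New rate:
Dose = 0.41 mcg/kg/min × 16.36364 kg = 6.709091 mcg/min
6.709091 mcg/min × 60 min/hr = 402.5455 mcg/hr
Rate = 402.5455 mcg/hr ÷ 25.97403 mcg/mL = 15.498 mL/hr
Time remaining = 27.5198 mL ÷ 15.498 mL/hr = 1.7757 hr

1.8 hours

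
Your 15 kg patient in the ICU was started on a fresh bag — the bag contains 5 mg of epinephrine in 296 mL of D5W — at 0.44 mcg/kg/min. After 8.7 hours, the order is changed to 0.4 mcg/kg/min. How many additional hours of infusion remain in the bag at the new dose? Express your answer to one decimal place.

4.3 hours

Initial rate:
Dose = 0.44 mcg/kg/min × 15 kg = 6.6 mcg/min
6.6 mcg/min × 60 min/hr = 396 mcg/hr
Concentration = 5 mg ÷ 296 mL = 0.01689189 mg/mL = 16.89189 mcg/mL
Rate = 396 mcg/hr ÷ 16.89189 mcg/mL = 23.4432 mL/hr
Volume infused so far = 23.4432 mL/hr × 8.7 hr = 203.9558 mL
Volume remaining = 296 − 203.9558 = 92.04416 mL
New rate:
Dose = 0.4 mcg/kg/min × 15 kg = 6 mcg/min
6 mcg/min × 60 min/hr = 360 mcg/hr
Rate = 360 mcg/hr ÷ 16.89189 mcg/mL = 21.312 mL/hr
Time remaining = 92.04416 mL ÷ 21.312 mL/hr = 4.318889 hr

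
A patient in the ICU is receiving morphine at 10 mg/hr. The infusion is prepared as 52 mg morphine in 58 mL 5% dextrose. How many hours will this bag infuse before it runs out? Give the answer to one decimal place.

5.2 hours

Concentration = 52 mg ÷ 58 mL = 0.8965517 mg/mL
Rate = 10 mg/hr ÷ 0.8965517 mg/mL = 11.15385 mL/hr
Duration = 58 mL ÷ 11.15385 mL/hr = 5.2 hr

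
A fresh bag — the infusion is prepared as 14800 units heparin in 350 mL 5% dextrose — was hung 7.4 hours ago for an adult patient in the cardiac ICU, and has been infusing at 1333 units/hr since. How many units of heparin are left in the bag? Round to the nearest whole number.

Concentration = 14800 units ÷ 350 mL = 42.28571 units/mL
Rate = 1333 units/hr ÷ 42.28571 units/mL = 31.52365 mL/hr
Volume infused = 31.52365 mL/hr × 7.4 hr = 233.275 mL
Volume remaining = 350 − 233.275 = 116.725 mL
Drug remaining = 116.725 mL × 42.28571 units/mL = 4935.8 units

4936 units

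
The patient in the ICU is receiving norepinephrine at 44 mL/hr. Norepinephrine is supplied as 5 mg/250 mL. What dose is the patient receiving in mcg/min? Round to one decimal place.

Concentration = 5 mg ÷ 250 mL = 0.02 mg/mL = 20 mcg/mL
Drug rate = 44 mL/hr × 20 mcg/mL = 880 mcg/hr
880 mcg/hr ÷ 60 min/hr = 14.66667 mcg/min

14.7 mcg/min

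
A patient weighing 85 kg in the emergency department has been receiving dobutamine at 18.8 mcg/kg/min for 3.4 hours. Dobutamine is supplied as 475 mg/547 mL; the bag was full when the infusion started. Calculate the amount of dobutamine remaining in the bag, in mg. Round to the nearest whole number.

Dose = 18.8 mcg/kg/min × 85 kg = 1598 mcg/min
1598 mcg/min × 60 min/hr = 95880 mcg/hr
Concentration = 475 mg ÷ 547 mL = 0.8683729 mg/mL = 868.3729 mcg/mL
Rate = 95880 mcg/hr ÷ 868.3729 mcg/mL = 110.4134 mL/hr
Volume infused = 110.4134 mL/hr × 3.4 hr = 375.4055 mL
Volume remaining = 547 − 375.4055 = 171.5945 mL
Drug remaining = 171.5945 mL × 868.3729 mcg/mL = 149008 mcg = 149.008 mg

149 mg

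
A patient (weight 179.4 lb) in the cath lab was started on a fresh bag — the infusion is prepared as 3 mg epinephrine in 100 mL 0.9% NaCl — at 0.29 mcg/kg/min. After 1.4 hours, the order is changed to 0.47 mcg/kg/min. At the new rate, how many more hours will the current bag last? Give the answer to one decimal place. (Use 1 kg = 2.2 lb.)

0.4 hours

Initial rate:
Weight = 179.4 lb ÷ 2.2 lb/kg = 81.54545 kg
Dose = 0.29 mcg/kg/min × 81.54545 kg = 23.64818 mcg/min
23.64818 mcg/min × 60 min/hr = 1418.891 mcg/hr
Concentration = 3 mg ÷ 100 mL = 0.03 mg/mL = 30 mcg/mL
Rate = 1418.891 mcg/hr ÷ 30 mcg/mL = 47.29636 mL/hr
Volume infused so far = 47.29636 mL/hr × 1.4 hr = 66.21491 mL
Volume remaining = 100 − 66.21491 = 33.78509 mL
New rate:
Dose = 0.47 mcg/kg/min × 81.54545 kg = 38.32636 mcg/min
38.32636 mcg/min × 60 min/hr = 2299.582 mcg/hr
Rate = 2299.582 mcg/hr ÷ 30 mcg/mL = 76.65273 mL/hr
Time remaining = 33.78509 mL ÷ 76.65273 mL/hr = 0.4407552 hr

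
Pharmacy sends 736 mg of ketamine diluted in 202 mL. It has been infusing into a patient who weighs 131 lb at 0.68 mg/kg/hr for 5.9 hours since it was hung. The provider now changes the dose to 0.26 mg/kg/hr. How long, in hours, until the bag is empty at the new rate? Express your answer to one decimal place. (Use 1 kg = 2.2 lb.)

32.1 hours

Initial rate:
Weight = 131 lb ÷ 2.2 lb/kg = 59.54545 kg
Dose = 0.68 mg/kg/hr × 59.54545 kg = 40.49091 mg/hr
Concentration = 736 mg ÷ 202 mL = 3.643564 mg/mL
Rate = 40.49091 mg/hr ÷ 3.643564 mg/mL = 11.11299 mL/hr
Volume infused so far = 11.11299 mL/hr × 5.9 hr = 65.56667 mL
Volume remaining = 202 − 65.56667 = 136.4333 mL
New rate:
Dose = 0.26 mg/kg/hr × 59.54545 kg = 15.48182 mg/hr
Rate = 15.48182 mg/hr ÷ 3.643564 mg/mL = 4.249086 mL/hr
Time remaining = 136.4333 mL ÷ 4.249086 mL/hr = 32.10887 hr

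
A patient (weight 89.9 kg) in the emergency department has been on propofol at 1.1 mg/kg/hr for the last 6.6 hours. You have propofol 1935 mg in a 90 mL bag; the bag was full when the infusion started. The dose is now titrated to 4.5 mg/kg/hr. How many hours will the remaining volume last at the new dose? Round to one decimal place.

Initial rate:
Dose = 1.1 mg/kg/hr × 89.9 kg = 98.89 mg/hr
Concentration = 1935 mg ÷ 90 mL = 21.5 mg/mL
Rate = 98.89 mg/hr ÷ 21.5 mg/mL = 4.599535 mL/hr
Volume infused so far = 4.599535 mL/hr × 6.6 hr = 30.35693 mL
Volume remaining = 90 − 30.35693 = 59.64307 mL
New rate:
Dose = 4.5 mg/kg/hr × 89.9 kg = 404.55 mg/hr
Rate = 404.55 mg/hr ÷ 21.5 mg/mL = 18.81628 mL/hr
Time remaining = 59.64307 mL ÷ 18.81628 mL/hr = 3.169759 hr

3.2 hours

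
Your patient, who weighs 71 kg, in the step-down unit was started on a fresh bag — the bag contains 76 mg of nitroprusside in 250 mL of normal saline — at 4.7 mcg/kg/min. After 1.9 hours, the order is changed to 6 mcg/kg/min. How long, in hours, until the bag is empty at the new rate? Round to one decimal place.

Initial rate:
Dose = 4.7 mcg/kg/min × 71 kg = 333.7 mcg/min
333.7 mcg/min × 60 min/hr = 20022 mcg/hr
Concentration = 76 mg ÷ 250 mL = 0.304 mg/mL = 304 mcg/mL
Rate = 20022 mcg/hr ÷ 304 mcg/mL = 65.86184 mL/hr
Volume infused so far = 65.86184 mL/hr × 1.9 hr = 125.1375 mL
Volume remaining = 250 − 125.1375 = 124.8625 mL
New rate:
Dose = 6 mcg/kg/min × 71 kg = 426 mcg/min
426 mcg/min × 60 min/hr = 25560 mcg/hr
Rate = 25560 mcg/hr ÷ 304 mcg/mL = 84.07895 mL/hr
Time remaining = 124.8625 mL ÷ 84.07895 mL/hr = 1.485063 hr

1.5 hours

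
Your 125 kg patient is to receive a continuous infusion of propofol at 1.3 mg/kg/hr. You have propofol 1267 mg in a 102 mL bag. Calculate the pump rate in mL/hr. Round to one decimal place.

13.1 mL/hr

Dose = 1.3 mg/kg/hr × 125 kg = 162.5 mg/hr
Concentration = 1267 mg ÷ 102 mL = 12.42157 mg/mL
Rate = 162.5 mg/hr ÷ 12.42157 mg/mL = 13.08208 mL/hr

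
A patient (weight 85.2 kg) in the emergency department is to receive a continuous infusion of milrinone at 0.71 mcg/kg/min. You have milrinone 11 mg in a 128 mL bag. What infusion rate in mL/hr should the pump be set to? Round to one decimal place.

Dose = 0.71 mcg/kg/min × 85.2 kg = 60.492 mcg/min
60.492 mcg/min × 60 min/hr = 3629.52 mcg/hr
Concentration = 11 mg ÷ 128 mL = 0.0859375 mg/mL = 85.9375 mcg/mL
Rate = 3629.52 mcg/hr ÷ 85.9375 mcg/mL = 42.23441 mL/hr

42.2 mL/hr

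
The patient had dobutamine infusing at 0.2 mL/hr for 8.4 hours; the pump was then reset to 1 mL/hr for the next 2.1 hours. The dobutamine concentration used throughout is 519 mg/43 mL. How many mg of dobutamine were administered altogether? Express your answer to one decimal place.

45.6 mg

Concentration = 519 mg ÷ 43 mL = 12.06977 mg/mL
Stage 1: 0.2 mL/hr × 8.4 hr = 1.68 mL → 1.68 mL × 12.06977 mg/mL = 20.27721 mg
Stage 2: 1 mL/hr × 2.1 hr = 2.1 mL → 2.1 mL × 12.06977 mg/mL = 25.34651 mg
Total = 20.27721 + 25.34651 = 45.62372 mg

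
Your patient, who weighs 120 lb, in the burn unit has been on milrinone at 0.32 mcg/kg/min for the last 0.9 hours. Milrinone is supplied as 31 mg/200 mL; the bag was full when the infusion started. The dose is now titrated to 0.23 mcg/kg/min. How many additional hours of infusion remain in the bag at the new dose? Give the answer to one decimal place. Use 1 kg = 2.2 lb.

39.9 hours

Initial rate:
Weight = 120 lb ÷ 2.2 lb/kg = 54.54545 kg
Dose = 0.32 mcg/kg/min × 54.54545 kg = 17.45455 mcg/min
17.45455 mcg/min × 60 min/hr = 1047.273 mcg/hr
Concentration = 31 mg ÷ 200 mL = 0.155 mg/mL = 155 mcg/mL
Rate = 1047.273 mcg/hr ÷ 155 mcg/mL = 6.756598 mL/hr
Volume infused so far = 6.756598 mL/hr × 0.9 hr = 6.080938 mL
Volume remaining = 200 − 6.080938 = 193.9191 mL
New rate:
Dose = 0.23 mcg/kg/min × 54.54545 kg = 12.54545 mcg/min
12.54545 mcg/min × 60 min/hr = 752.7273 mcg/hr
Rate = 752.7273 mcg/hr ÷ 155 mcg/mL = 4.856305 mL/hr
Time remaining = 193.9191 mL ÷ 4.856305 mL/hr = 39.9314 hr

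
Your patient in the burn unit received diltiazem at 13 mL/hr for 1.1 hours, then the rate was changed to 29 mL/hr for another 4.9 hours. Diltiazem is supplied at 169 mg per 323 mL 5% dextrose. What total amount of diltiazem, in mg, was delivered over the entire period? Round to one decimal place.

Concentration = 169 mg ÷ 323 mL = 0.5232198 mg/mL
Stage 1: 13 mL/hr × 1.1 hr = 14.3 mL → 14.3 mL × 0.5232198 mg/mL = 7.482043 mg
Stage 2: 29 mL/hr × 4.9 hr = 142.1 mL → 142.1 mL × 0.5232198 mg/mL = 74.34954 mg
Total = 7.482043 + 74.34954 = 81.83158 mg

81.8 mg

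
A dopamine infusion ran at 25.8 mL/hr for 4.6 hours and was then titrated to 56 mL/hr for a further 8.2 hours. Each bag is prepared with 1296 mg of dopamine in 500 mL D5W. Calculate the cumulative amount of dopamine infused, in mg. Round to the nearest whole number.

Concentration = 1296 mg ÷ 500 mL = 2.592 mg/mL
Stage 1: 25.8 mL/hr × 4.6 hr = 118.68 mL → 118.68 mL × 2.592 mg/mL = 307.6186 mg
Stage 2: 56 mL/hr × 8.2 hr = 459.2 mL → 459.2 mL × 2.592 mg/mL = 1190.246 mg
Total = 307.6186 + 1190.246 = 1497.865 mg

1498 mg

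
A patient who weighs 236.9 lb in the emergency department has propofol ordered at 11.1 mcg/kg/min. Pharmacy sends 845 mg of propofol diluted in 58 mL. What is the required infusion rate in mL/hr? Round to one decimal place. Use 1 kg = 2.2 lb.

Weight = 236.9 lb ÷ 2.2 lb/kg = 107.6818 kg
Dose = 11.1 mcg/kg/min × 107.6818 kg = 1195.268 mcg/min
1195.268 mcg/min × 60 min/hr = 71716.09 mcg/hr
Concentration = 845 mg ÷ 58 mL = 14.56897 mg/mL = 14568.97 mcg/mL
Rate = 71716.09 mcg/hr ÷ 14568.97 mcg/mL = 4.922525 mL/hr

4.9 mL/hr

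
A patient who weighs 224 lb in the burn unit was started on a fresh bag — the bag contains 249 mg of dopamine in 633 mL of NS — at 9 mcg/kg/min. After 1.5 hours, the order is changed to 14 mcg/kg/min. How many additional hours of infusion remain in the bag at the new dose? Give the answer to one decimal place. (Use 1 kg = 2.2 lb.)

Initial rate:
Weight = 224 lb ÷ 2.2 lb/kg = 101.8182 kg
Dose = 9 mcg/kg/min × 101.8182 kg = 916.3636 mcg/min
916.3636 mcg/min × 60 min/hr = 54981.82 mcg/hr
Concentration = 249 mg ÷ 633 mL = 0.3933649 mg/mL = 393.3649 mcg/mL
Rate = 54981.82 mcg/hr ÷ 393.3649 mcg/mL = 139.7731 mL/hr
Volume infused so far = 139.7731 mL/hr × 1.5 hr = 209.6596 mL
Volume remaining = 633 − 209.6596 = 423.3404 mL
New rate:
Dose = 14 mcg/kg/min × 101.8182 kg = 1425.455 mcg/min
1425.455 mcg/min × 60 min/hr = 85527.27 mcg/hr
Rate = 85527.27 mcg/hr ÷ 393.3649 mcg/mL = 217.4248 mL/hr
Time remaining = 423.3404 mL ÷ 217.4248 mL/hr = 1.947066 hr

1.9 hours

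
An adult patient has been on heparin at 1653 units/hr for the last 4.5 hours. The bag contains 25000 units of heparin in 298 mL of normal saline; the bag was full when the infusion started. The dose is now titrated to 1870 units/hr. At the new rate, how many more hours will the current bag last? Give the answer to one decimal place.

9.4 hours

Initial rate:
Concentration = 25000 units ÷ 298 mL = 83.89262 units/mL
Rate = 1653 units/hr ÷ 83.89262 units/mL = 19.70376 mL/hr
Volume infused so far = 19.70376 mL/hr × 4.5 hr = 88.66692 mL
Volume remaining = 298 − 88.66692 = 209.3331 mL
New rate:
Rate = 1870 units/hr ÷ 83.89262 units/mL = 22.2904 mL/hr
Time remaining = 209.3331 mL ÷ 22.2904 mL/hr = 9.391176 hr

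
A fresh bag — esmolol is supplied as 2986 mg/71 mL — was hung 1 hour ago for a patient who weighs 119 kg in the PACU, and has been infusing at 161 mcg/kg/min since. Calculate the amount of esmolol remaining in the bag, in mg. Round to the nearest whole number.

Dose = 161 mcg/kg/min × 119 kg = 19159 mcg/min
19159 mcg/min × 60 min/hr = 1149540 mcg/hr
Concentration = 2986 mg ÷ 71 mL = 42.05634 mg/mL = 42056.34 mcg/mL
Rate = 1149540 mcg/hr ÷ 42056.34 mcg/mL = 27.33334 mL/hr
Volume infused = 27.33334 mL/hr × 1 hr = 27.33334 mL
Volume remaining = 71 − 27.33334 = 43.66666 mL
Drug remaining = 43.66666 mL × 42056.34 mcg/mL = 1836460 mcg = 1836.46 mg

1836 mg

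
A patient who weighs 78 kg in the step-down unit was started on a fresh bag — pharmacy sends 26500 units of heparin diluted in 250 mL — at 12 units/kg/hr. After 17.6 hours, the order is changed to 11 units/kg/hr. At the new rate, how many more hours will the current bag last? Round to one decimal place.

Initial rate:
Dose = 12 units/kg/hr × 78 kg = 936 units/hr
Concentration = 26500 units ÷ 250 mL = 106 units/mL
Rate = 936 units/hr ÷ 106 units/mL = 8.830189 mL/hr
Volume infused so far = 8.830189 mL/hr × 17.6 hr = 155.4113 mL
Volume remaining = 250 − 155.4113 = 94.58868 mL
New rate:
Dose = 11 units/kg/hr × 78 kg = 858 units/hr
Rate = 858 units/hr ÷ 106 units/mL = 8.09434 mL/hr
Time remaining = 94.58868 mL ÷ 8.09434 mL/hr = 11.68578 hr

11.7 hours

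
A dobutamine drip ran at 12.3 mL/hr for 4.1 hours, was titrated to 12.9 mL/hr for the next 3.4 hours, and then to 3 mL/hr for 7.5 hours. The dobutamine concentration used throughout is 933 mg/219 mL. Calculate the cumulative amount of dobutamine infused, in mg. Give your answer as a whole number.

Concentration = 933 mg ÷ 219 mL = 4.260274 mg/mL
Stage 1: 12.3 mL/hr × 4.1 hr = 50.43 mL → 50.43 mL × 4.260274 mg/mL = 214.8456 mg
Stage 2: 12.9 mL/hr × 3.4 hr = 43.86 mL → 43.86 mL × 4.260274 mg/mL = 186.8556 mg
Stage 3: 3 mL/hr × 7.5 hr = 22.5 mL → 22.5 mL × 4.260274 mg/mL = 95.85616 mg
Total = 214.8456 + 186.8556 + 95.85616 = 497.5574 mg

498 mg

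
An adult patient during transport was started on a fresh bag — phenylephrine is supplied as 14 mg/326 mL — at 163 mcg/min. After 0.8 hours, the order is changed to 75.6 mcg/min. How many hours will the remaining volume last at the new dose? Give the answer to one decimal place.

1.4 hours

Initial rate:
163 mcg/min × 60 min/hr = 9780 mcg/hr
Concentration = 14 mg ÷ 326 mL = 0.04294479 mg/mL = 42.94479 mcg/mL
Rate = 9780 mcg/hr ÷ 42.94479 mcg/mL = 227.7343 mL/hr
Volume infused so far = 227.7343 mL/hr × 0.8 hr = 182.1874 mL
Volume remaining = 326 − 182.1874 = 143.8126 mL
New rate:
75.6 mcg/min × 60 min/hr = 4536 mcg/hr
Rate = 4536 mcg/hr ÷ 42.94479 mcg/mL = 105.624 mL/hr
Time remaining = 143.8126 mL ÷ 105.624 mL/hr = 1.361552 hr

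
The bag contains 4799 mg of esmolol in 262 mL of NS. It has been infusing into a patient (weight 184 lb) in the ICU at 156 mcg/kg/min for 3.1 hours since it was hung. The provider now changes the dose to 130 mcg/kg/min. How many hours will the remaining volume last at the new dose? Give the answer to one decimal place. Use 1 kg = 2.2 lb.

3.6 hours

Initial rate:
Weight = 184 lb ÷ 2.2 lb/kg = 83.63636 kg
Dose = 156 mcg/kg/min × 83.63636 kg = 13047.27 mcg/min
13047.27 mcg/min × 60 min/hr = 782836.4 mcg/hr
Concentration = 4799 mg ÷ 262 mL = 18.31679 mg/mL = 18316.79 mcg/mL
Rate = 782836.4 mcg/hr ÷ 18316.79 mcg/mL = 42.73872 mL/hr
Volume infused so far = 42.73872 mL/hr × 3.1 hr = 132.49 mL
Volume remaining = 262 − 132.49 = 129.51 mL
New rate:
Dose = 130 mcg/kg/min × 83.63636 kg = 10872.73 mcg/min
10872.73 mcg/min × 60 min/hr = 652363.6 mcg/hr
Rate = 652363.6 mcg/hr ÷ 18316.79 mcg/mL = 35.6156 mL/hr
Time remaining = 129.51 mL ÷ 35.6156 mL/hr = 3.636327 hr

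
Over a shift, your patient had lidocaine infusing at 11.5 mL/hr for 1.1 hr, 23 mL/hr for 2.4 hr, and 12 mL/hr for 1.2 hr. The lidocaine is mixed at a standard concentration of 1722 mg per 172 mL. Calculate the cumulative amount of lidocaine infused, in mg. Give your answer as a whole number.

Concentration = 1722 mg ÷ 172 mL = 10.01163 mg/mL
Stage 1: 11.5 mL/hr × 1.1 hr = 12.65 mL → 12.65 mL × 10.01163 mg/mL = 126.6471 mg
Stage 2: 23 mL/hr × 2.4 hr = 55.2 mL → 55.2 mL × 10.01163 mg/mL = 552.6419 mg
Stage 3: 12 mL/hr × 1.2 hr = 14.4 mL → 14.4 mL × 10.01163 mg/mL = 144.1674 mg
Total = 126.6471 + 552.6419 + 144.1674 = 823.4564 mg

823 mg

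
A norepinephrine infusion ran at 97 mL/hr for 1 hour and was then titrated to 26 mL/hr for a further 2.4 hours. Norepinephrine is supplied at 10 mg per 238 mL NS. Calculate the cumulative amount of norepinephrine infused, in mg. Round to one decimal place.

Concentration = 10 mg ÷ 238 mL = 0.04201681 mg/mL
Stage 1: 97 mL/hr × 1 hr = 97 mL → 97 mL × 0.04201681 mg/mL = 4.07563 mg
Stage 2: 26 mL/hr × 2.4 hr = 62.4 mL → 62.4 mL × 0.04201681 mg/mL = 2.621849 mg
Total = 4.07563 + 2.621849 = 6.697479 mg

6.7 mg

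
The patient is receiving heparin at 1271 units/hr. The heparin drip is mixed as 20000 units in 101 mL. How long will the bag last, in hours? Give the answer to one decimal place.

Concentration = 20000 units ÷ 101 mL = 198.0198 units/mL
Rate = 1271 units/hr ÷ 198.0198 units/mL = 6.41855 mL/hr
Duration = 101 mL ÷ 6.41855 mL/hr = 15.73564 hr

15.7 hours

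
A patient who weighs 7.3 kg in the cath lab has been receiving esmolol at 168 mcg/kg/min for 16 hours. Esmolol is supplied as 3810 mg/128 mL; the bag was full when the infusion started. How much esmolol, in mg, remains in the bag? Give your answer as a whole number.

2633 mg

Dose = 168 mcg/kg/min × 7.3 kg = 1226.4 mcg/min
1226.4 mcg/min × 60 min/hr = 73584 mcg/hr
Concentration = 3810 mg ÷ 128 mL = 29.76562 mg/mL = 29765.62 mcg/mL
Rate = 73584 mcg/hr ÷ 29765.62 mcg/mL = 2.472113 mL/hr
Volume infused = 2.472113 mL/hr × 16 hr = 39.55381 mL
Volume remaining = 128 − 39.55381 = 88.44619 mL
Drug remaining = 88.44619 mL × 29765.62 mcg/mL = 2632656 mcg = 2632.656 mg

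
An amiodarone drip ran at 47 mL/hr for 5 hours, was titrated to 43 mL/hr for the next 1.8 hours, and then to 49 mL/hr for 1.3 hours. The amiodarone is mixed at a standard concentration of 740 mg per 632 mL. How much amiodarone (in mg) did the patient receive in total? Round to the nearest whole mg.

440 mg

Concentration = 740 mg ÷ 632 mL = 1.170886 mg/mL
Stage 1: 47 mL/hr × 5 hr = 235 mL → 235 mL × 1.170886 mg/mL = 275.1582 mg
Stage 2: 43 mL/hr × 1.8 hr = 77.4 mL → 77.4 mL × 1.170886 mg/mL = 90.62658 mg
Stage 3: 49 mL/hr × 1.3 hr = 63.7 mL → 63.7 mL × 1.170886 mg/mL = 74.58544 mg
Total = 275.1582 + 90.62658 + 74.58544 = 440.3703 mg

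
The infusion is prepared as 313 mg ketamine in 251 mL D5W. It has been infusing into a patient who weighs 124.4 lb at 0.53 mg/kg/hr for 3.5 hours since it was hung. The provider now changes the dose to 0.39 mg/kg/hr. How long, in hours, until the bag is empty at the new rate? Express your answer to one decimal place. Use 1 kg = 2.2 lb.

9.4 hours

Initial rate:
Weight = 124.4 lb ÷ 2.2 lb/kg = 56.54545 kg
Dose = 0.53 mg/kg/hr × 56.54545 kg = 29.96909 mg/hr
Concentration = 313 mg ÷ 251 mL = 1.247012 mg/mL
Rate = 29.96909 mg/hr ÷ 1.247012 mg/mL = 24.03272 mL/hr
Volume infused so far = 24.03272 mL/hr × 3.5 hr = 84.11453 mL
Volume remaining = 251 − 84.11453 = 166.8855 mL
New rate:
Dose = 0.39 mg/kg/hr × 56.54545 kg = 22.05273 mg/hr
Rate = 22.05273 mg/hr ÷ 1.247012 mg/mL = 17.68446 mL/hr
Time remaining = 166.8855 mL ÷ 17.68446 mL/hr = 9.436846 hr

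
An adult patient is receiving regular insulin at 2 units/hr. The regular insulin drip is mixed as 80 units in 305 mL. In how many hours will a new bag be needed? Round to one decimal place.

Concentration = 80 units ÷ 305 mL = 0.2622951 units/mL
Rate = 2 units/hr ÷ 0.2622951 units/mL = 7.625 mL/hr
Duration = 305 mL ÷ 7.625 mL/hr = 40 hr

40.0 hours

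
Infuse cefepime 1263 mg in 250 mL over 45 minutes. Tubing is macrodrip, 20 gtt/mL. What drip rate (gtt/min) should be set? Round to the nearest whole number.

111 gtt/min

250 mL ÷ (45 min) = 5.555556 mL/min
5.555556 mL/min × 20 gtt/mL = 111.1111 gtt/min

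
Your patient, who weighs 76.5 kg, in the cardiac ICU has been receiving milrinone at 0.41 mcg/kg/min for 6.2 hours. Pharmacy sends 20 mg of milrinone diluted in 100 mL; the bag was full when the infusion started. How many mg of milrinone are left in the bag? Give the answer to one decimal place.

8.3 mg

Dose = 0.41 mcg/kg/min × 76.5 kg = 31.365 mcg/min
31.365 mcg/min × 60 min/hr = 1881.9 mcg/hr
Concentration = 20 mg ÷ 100 mL = 0.2 mg/mL = 200 mcg/mL
Rate = 1881.9 mcg/hr ÷ 200 mcg/mL = 9.4095 mL/hr
Volume infused = 9.4095 mL/hr × 6.2 hr = 58.3389 mL
Volume remaining = 100 − 58.3389 = 41.6611 mL
Drug remaining = 41.6611 mL × 200 mcg/mL = 8332.22 mcg = 8.33222 mg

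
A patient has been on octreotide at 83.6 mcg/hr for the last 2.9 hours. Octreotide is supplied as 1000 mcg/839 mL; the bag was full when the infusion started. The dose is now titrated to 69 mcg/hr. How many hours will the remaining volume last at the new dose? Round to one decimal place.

11.0 hours

Initial rate:
Concentration = 1000 mcg ÷ 839 mL = 1.191895 mcg/mL
Rate = 83.6 mcg/hr ÷ 1.191895 mcg/mL = 70.1404 mL/hr
Volume infused so far = 70.1404 mL/hr × 2.9 hr = 203.4072 mL
Volume remaining = 839 − 203.4072 = 635.5928 mL
New rate:
Rate = 69 mcg/hr ÷ 1.191895 mcg/mL = 57.891 mL/hr
Time remaining = 635.5928 mL ÷ 57.891 mL/hr = 10.97913 hr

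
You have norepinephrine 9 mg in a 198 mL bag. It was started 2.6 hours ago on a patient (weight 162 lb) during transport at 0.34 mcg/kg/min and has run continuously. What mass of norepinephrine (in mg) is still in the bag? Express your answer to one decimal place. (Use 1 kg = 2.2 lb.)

Weight = 162 lb ÷ 2.2 lb/kg = 73.63636 kg
Dose = 0.34 mcg/kg/min × 73.63636 kg = 25.03636 mcg/min
25.03636 mcg/min × 60 min/hr = 1502.182 mcg/hr
Concentration = 9 mg ÷ 198 mL = 0.04545455 mg/mL = 45.45455 mcg/mL
Rate = 1502.182 mcg/hr ÷ 45.45455 mcg/mL = 33.048 mL/hr
Volume infused = 33.048 mL/hr × 2.6 hr = 85.9248 mL
Volume remaining = 198 − 85.9248 = 112.0752 mL
Drug remaining = 112.0752 mL × 45.45455 mcg/mL = 5094.327 mcg = 5.094327 mg

5.1 mg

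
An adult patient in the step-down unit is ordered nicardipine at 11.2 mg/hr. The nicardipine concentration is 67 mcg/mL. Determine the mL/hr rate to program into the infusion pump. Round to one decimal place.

167.2 mL/hr

Concentration = 67 mcg/mL = 0.067 mg/mL
Rate = 11.2 mg/hr ÷ 0.067 mg/mL = 167.1642 mL/hr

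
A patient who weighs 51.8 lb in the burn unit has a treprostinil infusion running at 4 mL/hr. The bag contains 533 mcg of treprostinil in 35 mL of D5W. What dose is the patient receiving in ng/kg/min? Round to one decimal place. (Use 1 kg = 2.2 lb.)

Weight = 51.8 lb ÷ 2.2 lb/kg = 23.54545 kg
Concentration = 533 mcg ÷ 35 mL = 15.22857 mcg/mL = 15228.57 ng/mL
Drug rate = 4 mL/hr × 15228.57 ng/mL = 60914.29 ng/hr
60914.29 ng/hr ÷ 60 min/hr = 1015.238 ng/min
1015.238 ng/min ÷ 23.54545 kg = 43.11822 ng/kg/min

43.1 ng/kg/min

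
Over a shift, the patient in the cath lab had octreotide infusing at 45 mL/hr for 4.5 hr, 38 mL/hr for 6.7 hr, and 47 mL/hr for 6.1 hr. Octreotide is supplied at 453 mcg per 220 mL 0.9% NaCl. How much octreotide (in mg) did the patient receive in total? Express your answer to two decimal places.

1.53 mg

Concentration = 453 mcg ÷ 220 mL = 2.059091 mcg/mL
Stage 1: 45 mL/hr × 4.5 hr = 202.5 mL → 202.5 mL × 2.059091 mcg/mL = 416.9659 mcg
Stage 2: 38 mL/hr × 6.7 hr = 254.6 mL → 254.6 mL × 2.059091 mcg/mL = 524.2445 mcg
Stage 3: 47 mL/hr × 6.1 hr = 286.7 mL → 286.7 mL × 2.059091 mcg/mL = 590.3414 mcg
Total = 416.9659 + 524.2445 + 590.3414 = 1531.552 mcg = 1.531552 mg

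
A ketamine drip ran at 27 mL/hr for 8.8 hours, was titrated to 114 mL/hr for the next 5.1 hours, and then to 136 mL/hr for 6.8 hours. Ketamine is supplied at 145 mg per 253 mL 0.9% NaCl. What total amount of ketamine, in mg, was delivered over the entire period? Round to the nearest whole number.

999 mg

Concentration = 145 mg ÷ 253 mL = 0.5731225 mg/mL
Stage 1: 27 mL/hr × 8.8 hr = 237.6 mL → 237.6 mL × 0.5731225 mg/mL = 136.1739 mg
Stage 2: 114 mL/hr × 5.1 hr = 581.4 mL → 581.4 mL × 0.5731225 mg/mL = 333.2134 mg
Stage 3: 136 mL/hr × 6.8 hr = 924.8 mL → 924.8 mL × 0.5731225 mg/mL = 530.0237 mg
Total = 136.1739 + 333.2134 + 530.0237 = 999.4111 mg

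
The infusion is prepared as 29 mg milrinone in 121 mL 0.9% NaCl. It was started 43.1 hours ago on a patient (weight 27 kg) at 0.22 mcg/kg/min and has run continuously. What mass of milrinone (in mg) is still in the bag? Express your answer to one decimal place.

13.6 mg

Dose = 0.22 mcg/kg/min × 27 kg = 5.94 mcg/min
5.94 mcg/min × 60 min/hr = 356.4 mcg/hr
Concentration = 29 mg ÷ 121 mL = 0.2396694 mg/mL = 239.6694 mcg/mL
Rate = 356.4 mcg/hr ÷ 239.6694 mcg/mL = 1.487048 mL/hr
Volume infused = 1.487048 mL/hr × 43.1 hr = 64.09178 mL
Volume remaining = 121 − 64.09178 = 56.90822 mL
Drug remaining = 56.90822 mL × 239.6694 mcg/mL = 13639.16 mcg = 13.63916 mg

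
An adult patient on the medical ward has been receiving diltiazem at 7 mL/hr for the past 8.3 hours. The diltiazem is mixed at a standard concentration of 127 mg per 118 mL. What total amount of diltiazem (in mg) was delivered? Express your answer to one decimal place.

62.5 mg

Concentration = 127 mg ÷ 118 mL = 1.076271 mg/mL
Drug rate = 7 mL/hr × 1.076271 mg/mL = 7.533898 mg/hr
Total = 7.533898 mg/hr × 8.3 hr = 62.53136 mg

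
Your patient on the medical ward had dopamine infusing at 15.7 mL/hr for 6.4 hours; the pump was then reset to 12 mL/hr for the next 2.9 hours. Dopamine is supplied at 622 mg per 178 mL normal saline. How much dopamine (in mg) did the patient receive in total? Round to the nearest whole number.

473 mg

Concentration = 622 mg ÷ 178 mL = 3.494382 mg/mL
Stage 1: 15.7 mL/hr × 6.4 hr = 100.48 mL → 100.48 mL × 3.494382 mg/mL = 351.1155 mg
Stage 2: 12 mL/hr × 2.9 hr = 34.8 mL → 34.8 mL × 3.494382 mg/mL = 121.6045 mg
Total = 351.1155 + 121.6045 = 472.72 mg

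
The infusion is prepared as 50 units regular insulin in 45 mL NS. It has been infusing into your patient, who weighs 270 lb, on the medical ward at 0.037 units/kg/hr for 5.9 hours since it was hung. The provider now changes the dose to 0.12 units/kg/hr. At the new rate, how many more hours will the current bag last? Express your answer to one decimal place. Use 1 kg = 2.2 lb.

Initial rate:
Weight = 270 lb ÷ 2.2 lb/kg = 122.7273 kg
Dose = 0.037 units/kg/hr × 122.7273 kg = 4.540909 units/hr
Concentration = 50 units ÷ 45 mL = 1.111111 units/mL
Rate = 4.540909 units/hr ÷ 1.111111 units/mL = 4.086818 mL/hr
Volume infused so far = 4.086818 mL/hr × 5.9 hr = 24.11223 mL
Volume remaining = 45 − 24.11223 = 20.88777 mL
New rate:
Dose = 0.12 units/kg/hr × 122.7273 kg = 14.72727 units/hr
Rate = 14.72727 units/hr ÷ 1.111111 units/mL = 13.25455 mL/hr
Time remaining = 20.88777 mL ÷ 13.25455 mL/hr = 1.575895 hr

1.6 hours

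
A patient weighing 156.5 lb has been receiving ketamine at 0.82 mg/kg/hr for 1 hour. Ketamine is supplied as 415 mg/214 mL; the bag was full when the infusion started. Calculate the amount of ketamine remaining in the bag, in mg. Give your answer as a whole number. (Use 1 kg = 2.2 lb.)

357 mg

Weight = 156.5 lb ÷ 2.2 lb/kg = 71.13636 kg
Dose = 0.82 mg/kg/hr × 71.13636 kg = 58.33182 mg/hr
Concentration = 415 mg ÷ 214 mL = 1.939252 mg/mL
Rate = 58.33182 mg/hr ÷ 1.939252 mg/mL = 30.07954 mL/hr
Volume infused = 30.07954 mL/hr × 1 hr = 30.07954 mL
Volume remaining = 214 − 30.07954 = 183.9205 mL
Drug remaining = 183.9205 mL × 1.939252 mg/mL = 356.6682 mg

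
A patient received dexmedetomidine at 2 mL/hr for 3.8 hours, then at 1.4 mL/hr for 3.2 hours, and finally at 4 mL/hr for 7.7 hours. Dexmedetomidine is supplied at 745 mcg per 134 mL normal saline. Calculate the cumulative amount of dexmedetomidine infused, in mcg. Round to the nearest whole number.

Concentration = 745 mcg ÷ 134 mL = 5.559701 mcg/mL
Stage 1: 2 mL/hr × 3.8 hr = 7.6 mL → 7.6 mL × 5.559701 mcg/mL = 42.25373 mcg
Stage 2: 1.4 mL/hr × 3.2 hr = 4.48 mL → 4.48 mL × 5.559701 mcg/mL = 24.90746 mcg
Stage 3: 4 mL/hr × 7.7 hr = 30.8 mL → 30.8 mL × 5.559701 mcg/mL = 171.2388 mcg
Total = 42.25373 + 24.90746 + 171.2388 = 238.4 mcg

238 mcg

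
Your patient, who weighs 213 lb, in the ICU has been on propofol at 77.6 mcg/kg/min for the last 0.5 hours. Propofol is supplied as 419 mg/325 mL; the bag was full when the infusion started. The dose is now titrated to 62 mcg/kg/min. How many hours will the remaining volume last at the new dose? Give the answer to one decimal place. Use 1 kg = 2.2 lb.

0.5 hours

Initial rate:
Weight = 213 lb ÷ 2.2 lb/kg = 96.81818 kg
Dose = 77.6 mcg/kg/min × 96.81818 kg = 7513.091 mcg/min
7513.091 mcg/min × 60 min/hr = 450785.5 mcg/hr
Concentration = 419 mg ÷ 325 mL = 1.289231 mg/mL = 1289.231 mcg/mL
Rate = 450785.5 mcg/hr ÷ 1289.231 mcg/mL = 349.6546 mL/hr
Volume infused so far = 349.6546 mL/hr × 0.5 hr = 174.8273 mL
Volume remaining = 325 − 174.8273 = 150.1727 mL
New rate:
Dose = 62 mcg/kg/min × 96.81818 kg = 6002.727 mcg/min
6002.727 mcg/min × 60 min/hr = 360163.6 mcg/hr
Rate = 360163.6 mcg/hr ÷ 1289.231 mcg/mL = 279.3632 mL/hr
Time remaining = 150.1727 mL ÷ 279.3632 mL/hr = 0.5375536 hr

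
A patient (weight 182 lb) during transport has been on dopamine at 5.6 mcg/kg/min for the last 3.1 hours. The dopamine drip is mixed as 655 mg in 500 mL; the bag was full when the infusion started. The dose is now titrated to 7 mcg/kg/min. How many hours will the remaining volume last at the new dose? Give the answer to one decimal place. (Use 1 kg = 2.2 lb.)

16.4 hours

Initial rate:
Weight = 182 lb ÷ 2.2 lb/kg = 82.72727 kg
Dose = 5.6 mcg/kg/min × 82.72727 kg = 463.2727 mcg/min
463.2727 mcg/min × 60 min/hr = 27796.36 mcg/hr
Concentration = 655 mg ÷ 500 mL = 1.31 mg/mL = 1310 mcg/mL
Rate = 27796.36 mcg/hr ÷ 1310 mcg/mL = 21.2186 mL/hr
Volume infused so far = 21.2186 mL/hr × 3.1 hr = 65.77765 mL
Volume remaining = 500 − 65.77765 = 434.2223 mL
New rate:
Dose = 7 mcg/kg/min × 82.72727 kg = 579.0909 mcg/min
579.0909 mcg/min × 60 min/hr = 34745.45 mcg/hr
Rate = 34745.45 mcg/hr ÷ 1310 mcg/mL = 26.52325 mL/hr
Time remaining = 434.2223 mL ÷ 26.52325 mL/hr = 16.37139 hr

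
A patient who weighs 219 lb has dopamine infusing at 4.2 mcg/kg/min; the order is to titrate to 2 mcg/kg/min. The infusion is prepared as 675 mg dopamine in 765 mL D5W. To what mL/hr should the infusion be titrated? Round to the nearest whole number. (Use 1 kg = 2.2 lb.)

14 mL/hr

Weight = 219 lb ÷ 2.2 lb/kg = 99.54545 kg
Dose = 2 mcg/kg/min × 99.54545 kg = 199.0909 mcg/min
199.0909 mcg/min × 60 min/hr = 11945.45 mcg/hr
Concentration = 675 mg ÷ 765 mL = 0.8823529 mg/mL = 882.3529 mcg/mL
Rate = 11945.45 mcg/hr ÷ 882.3529 mcg/mL = 13.53818 mL/hr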